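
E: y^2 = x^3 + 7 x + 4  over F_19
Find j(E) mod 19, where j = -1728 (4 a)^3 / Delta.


Delta = -16(4 a^3 + 27 b^2) mod 19 = 16
-1728 * (4 a)^3 = -1728 * (4*7)^3 mod 19 = 7
j = 7 * 16^(-1) mod 19 = 4

j = 4 (mod 19)


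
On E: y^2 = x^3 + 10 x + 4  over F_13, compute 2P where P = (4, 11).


Doubling: s = (3 x1^2 + a) / (2 y1)
s = (3*4^2 + 10) / (2*11) mod 13 = 5
x3 = s^2 - 2 x1 mod 13 = 5^2 - 2*4 = 4
y3 = s (x1 - x3) - y1 mod 13 = 5 * (4 - 4) - 11 = 2

2P = (4, 2)


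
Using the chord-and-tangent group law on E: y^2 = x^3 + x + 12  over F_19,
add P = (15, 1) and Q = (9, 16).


P != Q, so use the chord formula.
s = (y2 - y1) / (x2 - x1) = (15) / (13) mod 19 = 7
x3 = s^2 - x1 - x2 mod 19 = 7^2 - 15 - 9 = 6
y3 = s (x1 - x3) - y1 mod 19 = 7 * (15 - 6) - 1 = 5

P + Q = (6, 5)


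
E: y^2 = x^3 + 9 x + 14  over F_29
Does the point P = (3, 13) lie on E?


Check whether y^2 = x^3 + 9 x + 14 (mod 29) for (x, y) = (3, 13).
LHS: y^2 = 13^2 mod 29 = 24
RHS: x^3 + 9 x + 14 = 3^3 + 9*3 + 14 mod 29 = 10
LHS != RHS

No, not on the curve


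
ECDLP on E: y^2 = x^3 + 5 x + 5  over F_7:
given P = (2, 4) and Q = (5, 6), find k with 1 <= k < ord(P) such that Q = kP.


Enumerate multiples of P until we hit Q = (5, 6):
  1P = (2, 4)
  2P = (5, 1)
  3P = (1, 2)
  4P = (1, 5)
  5P = (5, 6)
Match found at i = 5.

k = 5


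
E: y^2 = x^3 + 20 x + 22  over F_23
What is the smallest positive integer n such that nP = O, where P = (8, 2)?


Compute successive multiples of P until we hit O:
  1P = (8, 2)
  2P = (10, 7)
  3P = (17, 10)
  4P = (11, 3)
  5P = (22, 1)
  6P = (18, 2)
  7P = (20, 21)
  8P = (13, 15)
  ... (continuing to 25P)
  25P = O

ord(P) = 25


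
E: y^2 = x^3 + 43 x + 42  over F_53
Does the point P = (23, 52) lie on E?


Check whether y^2 = x^3 + 43 x + 42 (mod 53) for (x, y) = (23, 52).
LHS: y^2 = 52^2 mod 53 = 1
RHS: x^3 + 43 x + 42 = 23^3 + 43*23 + 42 mod 53 = 1
LHS = RHS

Yes, on the curve


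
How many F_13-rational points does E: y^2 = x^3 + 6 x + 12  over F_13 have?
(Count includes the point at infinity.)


For each x in F_13, count y with y^2 = x^3 + 6 x + 12 mod 13:
  x = 0: RHS = 12, y in [5, 8]  -> 2 point(s)
  x = 4: RHS = 9, y in [3, 10]  -> 2 point(s)
  x = 6: RHS = 4, y in [2, 11]  -> 2 point(s)
  x = 8: RHS = 0, y in [0]  -> 1 point(s)
Affine points: 7. Add the point at infinity: total = 8.

#E(F_13) = 8


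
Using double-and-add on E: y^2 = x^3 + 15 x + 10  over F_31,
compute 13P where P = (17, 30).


k = 13 = 1101_2 (binary, LSB first: 1011)
Double-and-add from P = (17, 30):
  bit 0 = 1: acc = O + (17, 30) = (17, 30)
  bit 1 = 0: acc unchanged = (17, 30)
  bit 2 = 1: acc = (17, 30) + (11, 7) = (22, 18)
  bit 3 = 1: acc = (22, 18) + (25, 18) = (15, 13)

13P = (15, 13)


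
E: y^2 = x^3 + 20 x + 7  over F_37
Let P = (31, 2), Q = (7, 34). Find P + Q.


P != Q, so use the chord formula.
s = (y2 - y1) / (x2 - x1) = (32) / (13) mod 37 = 11
x3 = s^2 - x1 - x2 mod 37 = 11^2 - 31 - 7 = 9
y3 = s (x1 - x3) - y1 mod 37 = 11 * (31 - 9) - 2 = 18

P + Q = (9, 18)


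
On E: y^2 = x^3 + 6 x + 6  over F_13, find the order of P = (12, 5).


Compute successive multiples of P until we hit O:
  1P = (12, 5)
  2P = (11, 5)
  3P = (3, 8)
  4P = (1, 0)
  5P = (3, 5)
  6P = (11, 8)
  7P = (12, 8)
  8P = O

ord(P) = 8


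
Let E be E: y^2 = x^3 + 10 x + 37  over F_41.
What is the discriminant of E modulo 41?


4 a^3 + 27 b^2 = 4*10^3 + 27*37^2 = 4000 + 36963 = 40963
Delta = -16 * (40963) = -655408
Delta mod 41 = 18

Delta = 18 (mod 41)


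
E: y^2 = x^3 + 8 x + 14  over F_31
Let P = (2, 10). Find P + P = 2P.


Doubling: s = (3 x1^2 + a) / (2 y1)
s = (3*2^2 + 8) / (2*10) mod 31 = 1
x3 = s^2 - 2 x1 mod 31 = 1^2 - 2*2 = 28
y3 = s (x1 - x3) - y1 mod 31 = 1 * (2 - 28) - 10 = 26

2P = (28, 26)


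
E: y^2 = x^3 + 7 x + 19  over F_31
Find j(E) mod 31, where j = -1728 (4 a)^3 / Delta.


Delta = -16(4 a^3 + 27 b^2) mod 31 = 5
-1728 * (4 a)^3 = -1728 * (4*7)^3 mod 31 = 1
j = 1 * 5^(-1) mod 31 = 25

j = 25 (mod 31)


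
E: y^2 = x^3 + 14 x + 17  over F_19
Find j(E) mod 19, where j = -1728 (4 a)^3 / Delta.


Delta = -16(4 a^3 + 27 b^2) mod 19 = 2
-1728 * (4 a)^3 = -1728 * (4*14)^3 mod 19 = 18
j = 18 * 2^(-1) mod 19 = 9

j = 9 (mod 19)


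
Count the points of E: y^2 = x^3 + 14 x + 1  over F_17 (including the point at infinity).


For each x in F_17, count y with y^2 = x^3 + 14 x + 1 mod 17:
  x = 0: RHS = 1, y in [1, 16]  -> 2 point(s)
  x = 1: RHS = 16, y in [4, 13]  -> 2 point(s)
  x = 3: RHS = 2, y in [6, 11]  -> 2 point(s)
  x = 4: RHS = 2, y in [6, 11]  -> 2 point(s)
  x = 5: RHS = 9, y in [3, 14]  -> 2 point(s)
  x = 7: RHS = 0, y in [0]  -> 1 point(s)
  x = 8: RHS = 13, y in [8, 9]  -> 2 point(s)
  x = 10: RHS = 2, y in [6, 11]  -> 2 point(s)
  x = 13: RHS = 0, y in [0]  -> 1 point(s)
  x = 14: RHS = 0, y in [0]  -> 1 point(s)
  x = 15: RHS = 16, y in [4, 13]  -> 2 point(s)
Affine points: 19. Add the point at infinity: total = 20.

#E(F_17) = 20


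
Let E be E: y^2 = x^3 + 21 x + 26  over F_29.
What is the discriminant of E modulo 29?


4 a^3 + 27 b^2 = 4*21^3 + 27*26^2 = 37044 + 18252 = 55296
Delta = -16 * (55296) = -884736
Delta mod 29 = 25

Delta = 25 (mod 29)


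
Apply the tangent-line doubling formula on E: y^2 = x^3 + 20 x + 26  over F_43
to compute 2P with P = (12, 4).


Doubling: s = (3 x1^2 + a) / (2 y1)
s = (3*12^2 + 20) / (2*4) mod 43 = 35
x3 = s^2 - 2 x1 mod 43 = 35^2 - 2*12 = 40
y3 = s (x1 - x3) - y1 mod 43 = 35 * (12 - 40) - 4 = 5

2P = (40, 5)


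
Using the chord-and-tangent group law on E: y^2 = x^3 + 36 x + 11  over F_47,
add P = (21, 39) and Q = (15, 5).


P != Q, so use the chord formula.
s = (y2 - y1) / (x2 - x1) = (13) / (41) mod 47 = 37
x3 = s^2 - x1 - x2 mod 47 = 37^2 - 21 - 15 = 17
y3 = s (x1 - x3) - y1 mod 47 = 37 * (21 - 17) - 39 = 15

P + Q = (17, 15)


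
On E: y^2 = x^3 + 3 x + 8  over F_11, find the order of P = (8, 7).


Compute successive multiples of P until we hit O:
  1P = (8, 7)
  2P = (7, 3)
  3P = (1, 10)
  4P = (6, 0)
  5P = (1, 1)
  6P = (7, 8)
  7P = (8, 4)
  8P = O

ord(P) = 8


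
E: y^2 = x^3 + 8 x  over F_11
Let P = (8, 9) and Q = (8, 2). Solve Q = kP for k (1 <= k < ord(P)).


Enumerate multiples of P until we hit Q = (8, 2):
  1P = (8, 9)
  2P = (9, 8)
  3P = (6, 0)
  4P = (9, 3)
  5P = (8, 2)
Match found at i = 5.

k = 5


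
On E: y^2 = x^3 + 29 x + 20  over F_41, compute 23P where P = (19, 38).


k = 23 = 10111_2 (binary, LSB first: 11101)
Double-and-add from P = (19, 38):
  bit 0 = 1: acc = O + (19, 38) = (19, 38)
  bit 1 = 1: acc = (19, 38) + (39, 6) = (20, 21)
  bit 2 = 1: acc = (20, 21) + (4, 35) = (12, 13)
  bit 3 = 0: acc unchanged = (12, 13)
  bit 4 = 1: acc = (12, 13) + (31, 40) = (35, 32)

23P = (35, 32)


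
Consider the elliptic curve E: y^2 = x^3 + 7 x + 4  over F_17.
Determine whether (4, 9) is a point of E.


Check whether y^2 = x^3 + 7 x + 4 (mod 17) for (x, y) = (4, 9).
LHS: y^2 = 9^2 mod 17 = 13
RHS: x^3 + 7 x + 4 = 4^3 + 7*4 + 4 mod 17 = 11
LHS != RHS

No, not on the curve


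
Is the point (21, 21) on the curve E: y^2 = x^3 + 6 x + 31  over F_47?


Check whether y^2 = x^3 + 6 x + 31 (mod 47) for (x, y) = (21, 21).
LHS: y^2 = 21^2 mod 47 = 18
RHS: x^3 + 6 x + 31 = 21^3 + 6*21 + 31 mod 47 = 18
LHS = RHS

Yes, on the curve


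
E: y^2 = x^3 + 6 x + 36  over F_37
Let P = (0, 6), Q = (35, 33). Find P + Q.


P != Q, so use the chord formula.
s = (y2 - y1) / (x2 - x1) = (27) / (35) mod 37 = 5
x3 = s^2 - x1 - x2 mod 37 = 5^2 - 0 - 35 = 27
y3 = s (x1 - x3) - y1 mod 37 = 5 * (0 - 27) - 6 = 7

P + Q = (27, 7)


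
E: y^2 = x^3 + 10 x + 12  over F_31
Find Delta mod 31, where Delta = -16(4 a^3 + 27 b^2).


4 a^3 + 27 b^2 = 4*10^3 + 27*12^2 = 4000 + 3888 = 7888
Delta = -16 * (7888) = -126208
Delta mod 31 = 24

Delta = 24 (mod 31)


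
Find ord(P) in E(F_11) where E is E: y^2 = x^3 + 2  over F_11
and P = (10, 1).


Compute successive multiples of P until we hit O:
  1P = (10, 1)
  2P = (7, 9)
  3P = (6, 3)
  4P = (9, 4)
  5P = (1, 5)
  6P = (4, 0)
  7P = (1, 6)
  8P = (9, 7)
  ... (continuing to 12P)
  12P = O

ord(P) = 12


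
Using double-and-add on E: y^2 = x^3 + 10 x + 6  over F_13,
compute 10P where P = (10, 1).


k = 10 = 1010_2 (binary, LSB first: 0101)
Double-and-add from P = (10, 1):
  bit 0 = 0: acc unchanged = O
  bit 1 = 1: acc = O + (7, 9) = (7, 9)
  bit 2 = 0: acc unchanged = (7, 9)
  bit 3 = 1: acc = (7, 9) + (5, 8) = (11, 2)

10P = (11, 2)


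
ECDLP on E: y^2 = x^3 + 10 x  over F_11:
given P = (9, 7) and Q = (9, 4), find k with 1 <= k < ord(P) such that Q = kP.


Enumerate multiples of P until we hit Q = (9, 4):
  1P = (9, 7)
  2P = (4, 4)
  3P = (1, 0)
  4P = (4, 7)
  5P = (9, 4)
Match found at i = 5.

k = 5


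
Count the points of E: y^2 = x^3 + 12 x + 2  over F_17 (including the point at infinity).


For each x in F_17, count y with y^2 = x^3 + 12 x + 2 mod 17:
  x = 0: RHS = 2, y in [6, 11]  -> 2 point(s)
  x = 1: RHS = 15, y in [7, 10]  -> 2 point(s)
  x = 2: RHS = 0, y in [0]  -> 1 point(s)
  x = 5: RHS = 0, y in [0]  -> 1 point(s)
  x = 6: RHS = 1, y in [1, 16]  -> 2 point(s)
  x = 7: RHS = 4, y in [2, 15]  -> 2 point(s)
  x = 8: RHS = 15, y in [7, 10]  -> 2 point(s)
  x = 10: RHS = 0, y in [0]  -> 1 point(s)
  x = 12: RHS = 4, y in [2, 15]  -> 2 point(s)
  x = 13: RHS = 9, y in [3, 14]  -> 2 point(s)
  x = 15: RHS = 4, y in [2, 15]  -> 2 point(s)
Affine points: 19. Add the point at infinity: total = 20.

#E(F_17) = 20


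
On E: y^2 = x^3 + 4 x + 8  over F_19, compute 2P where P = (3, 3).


Doubling: s = (3 x1^2 + a) / (2 y1)
s = (3*3^2 + 4) / (2*3) mod 19 = 2
x3 = s^2 - 2 x1 mod 19 = 2^2 - 2*3 = 17
y3 = s (x1 - x3) - y1 mod 19 = 2 * (3 - 17) - 3 = 7

2P = (17, 7)


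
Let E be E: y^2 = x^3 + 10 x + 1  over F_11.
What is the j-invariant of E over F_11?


Delta = -16(4 a^3 + 27 b^2) mod 11 = 6
-1728 * (4 a)^3 = -1728 * (4*10)^3 mod 11 = 9
j = 9 * 6^(-1) mod 11 = 7

j = 7 (mod 11)


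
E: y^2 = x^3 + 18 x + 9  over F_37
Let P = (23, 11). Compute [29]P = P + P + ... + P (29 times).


k = 29 = 11101_2 (binary, LSB first: 10111)
Double-and-add from P = (23, 11):
  bit 0 = 1: acc = O + (23, 11) = (23, 11)
  bit 1 = 0: acc unchanged = (23, 11)
  bit 2 = 1: acc = (23, 11) + (2, 4) = (8, 31)
  bit 3 = 1: acc = (8, 31) + (17, 23) = (0, 3)
  bit 4 = 1: acc = (0, 3) + (36, 8) = (26, 16)

29P = (26, 16)


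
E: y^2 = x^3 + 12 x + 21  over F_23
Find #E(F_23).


For each x in F_23, count y with y^2 = x^3 + 12 x + 21 mod 23:
  x = 4: RHS = 18, y in [8, 15]  -> 2 point(s)
  x = 8: RHS = 8, y in [10, 13]  -> 2 point(s)
  x = 11: RHS = 12, y in [9, 14]  -> 2 point(s)
  x = 14: RHS = 12, y in [9, 14]  -> 2 point(s)
  x = 16: RHS = 8, y in [10, 13]  -> 2 point(s)
  x = 17: RHS = 9, y in [3, 20]  -> 2 point(s)
  x = 19: RHS = 1, y in [1, 22]  -> 2 point(s)
  x = 20: RHS = 4, y in [2, 21]  -> 2 point(s)
  x = 21: RHS = 12, y in [9, 14]  -> 2 point(s)
  x = 22: RHS = 8, y in [10, 13]  -> 2 point(s)
Affine points: 20. Add the point at infinity: total = 21.

#E(F_23) = 21


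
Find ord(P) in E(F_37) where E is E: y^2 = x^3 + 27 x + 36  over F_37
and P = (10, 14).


Compute successive multiples of P until we hit O:
  1P = (10, 14)
  2P = (1, 29)
  3P = (0, 31)
  4P = (31, 18)
  5P = (3, 12)
  6P = (12, 33)
  7P = (22, 20)
  8P = (33, 30)
  ... (continuing to 36P)
  36P = O

ord(P) = 36


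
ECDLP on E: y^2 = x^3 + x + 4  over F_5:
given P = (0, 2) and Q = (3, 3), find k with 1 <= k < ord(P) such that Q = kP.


Enumerate multiples of P until we hit Q = (3, 3):
  1P = (0, 2)
  2P = (1, 4)
  3P = (3, 2)
  4P = (2, 3)
  5P = (2, 2)
  6P = (3, 3)
Match found at i = 6.

k = 6


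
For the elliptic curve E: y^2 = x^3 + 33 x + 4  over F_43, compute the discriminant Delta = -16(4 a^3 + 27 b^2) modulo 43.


4 a^3 + 27 b^2 = 4*33^3 + 27*4^2 = 143748 + 432 = 144180
Delta = -16 * (144180) = -2306880
Delta mod 43 = 27

Delta = 27 (mod 43)


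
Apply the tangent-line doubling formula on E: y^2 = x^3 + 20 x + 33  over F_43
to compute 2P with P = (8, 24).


Doubling: s = (3 x1^2 + a) / (2 y1)
s = (3*8^2 + 20) / (2*24) mod 43 = 8
x3 = s^2 - 2 x1 mod 43 = 8^2 - 2*8 = 5
y3 = s (x1 - x3) - y1 mod 43 = 8 * (8 - 5) - 24 = 0

2P = (5, 0)


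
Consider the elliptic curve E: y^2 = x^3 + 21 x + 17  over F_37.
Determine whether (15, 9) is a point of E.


Check whether y^2 = x^3 + 21 x + 17 (mod 37) for (x, y) = (15, 9).
LHS: y^2 = 9^2 mod 37 = 7
RHS: x^3 + 21 x + 17 = 15^3 + 21*15 + 17 mod 37 = 7
LHS = RHS

Yes, on the curve


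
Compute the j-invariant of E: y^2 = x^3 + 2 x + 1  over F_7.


Delta = -16(4 a^3 + 27 b^2) mod 7 = 1
-1728 * (4 a)^3 = -1728 * (4*2)^3 mod 7 = 1
j = 1 * 1^(-1) mod 7 = 1

j = 1 (mod 7)


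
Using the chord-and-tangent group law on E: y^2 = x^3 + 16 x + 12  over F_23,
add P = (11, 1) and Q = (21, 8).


P != Q, so use the chord formula.
s = (y2 - y1) / (x2 - x1) = (7) / (10) mod 23 = 3
x3 = s^2 - x1 - x2 mod 23 = 3^2 - 11 - 21 = 0
y3 = s (x1 - x3) - y1 mod 23 = 3 * (11 - 0) - 1 = 9

P + Q = (0, 9)


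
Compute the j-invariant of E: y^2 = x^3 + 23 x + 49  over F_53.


Delta = -16(4 a^3 + 27 b^2) mod 53 = 19
-1728 * (4 a)^3 = -1728 * (4*23)^3 mod 53 = 40
j = 40 * 19^(-1) mod 53 = 30

j = 30 (mod 53)


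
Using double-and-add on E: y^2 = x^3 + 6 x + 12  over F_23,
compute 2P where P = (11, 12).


k = 2 = 10_2 (binary, LSB first: 01)
Double-and-add from P = (11, 12):
  bit 0 = 0: acc unchanged = O
  bit 1 = 1: acc = O + (2, 20) = (2, 20)

2P = (2, 20)


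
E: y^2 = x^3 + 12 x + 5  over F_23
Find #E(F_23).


For each x in F_23, count y with y^2 = x^3 + 12 x + 5 mod 23:
  x = 1: RHS = 18, y in [8, 15]  -> 2 point(s)
  x = 4: RHS = 2, y in [5, 18]  -> 2 point(s)
  x = 5: RHS = 6, y in [11, 12]  -> 2 point(s)
  x = 7: RHS = 18, y in [8, 15]  -> 2 point(s)
  x = 13: RHS = 12, y in [9, 14]  -> 2 point(s)
  x = 15: RHS = 18, y in [8, 15]  -> 2 point(s)
  x = 17: RHS = 16, y in [4, 19]  -> 2 point(s)
  x = 18: RHS = 4, y in [2, 21]  -> 2 point(s)
  x = 19: RHS = 8, y in [10, 13]  -> 2 point(s)
Affine points: 18. Add the point at infinity: total = 19.

#E(F_23) = 19


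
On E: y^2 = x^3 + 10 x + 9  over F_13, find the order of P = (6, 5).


Compute successive multiples of P until we hit O:
  1P = (6, 5)
  2P = (4, 3)
  3P = (4, 10)
  4P = (6, 8)
  5P = O

ord(P) = 5


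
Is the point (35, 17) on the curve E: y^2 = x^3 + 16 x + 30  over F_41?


Check whether y^2 = x^3 + 16 x + 30 (mod 41) for (x, y) = (35, 17).
LHS: y^2 = 17^2 mod 41 = 2
RHS: x^3 + 16 x + 30 = 35^3 + 16*35 + 30 mod 41 = 5
LHS != RHS

No, not on the curve


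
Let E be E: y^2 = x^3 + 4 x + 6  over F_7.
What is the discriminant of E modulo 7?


4 a^3 + 27 b^2 = 4*4^3 + 27*6^2 = 256 + 972 = 1228
Delta = -16 * (1228) = -19648
Delta mod 7 = 1

Delta = 1 (mod 7)


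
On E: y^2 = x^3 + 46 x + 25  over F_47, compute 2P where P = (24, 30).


Doubling: s = (3 x1^2 + a) / (2 y1)
s = (3*24^2 + 46) / (2*30) mod 47 = 28
x3 = s^2 - 2 x1 mod 47 = 28^2 - 2*24 = 31
y3 = s (x1 - x3) - y1 mod 47 = 28 * (24 - 31) - 30 = 9

2P = (31, 9)


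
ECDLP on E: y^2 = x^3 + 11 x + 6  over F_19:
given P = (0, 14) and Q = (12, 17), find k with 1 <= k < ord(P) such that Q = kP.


Enumerate multiples of P until we hit Q = (12, 17):
  1P = (0, 14)
  2P = (9, 13)
  3P = (14, 15)
  4P = (2, 13)
  5P = (3, 16)
  6P = (8, 6)
  7P = (12, 17)
Match found at i = 7.

k = 7


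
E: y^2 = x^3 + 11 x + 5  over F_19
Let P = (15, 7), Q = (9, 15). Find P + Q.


P != Q, so use the chord formula.
s = (y2 - y1) / (x2 - x1) = (8) / (13) mod 19 = 5
x3 = s^2 - x1 - x2 mod 19 = 5^2 - 15 - 9 = 1
y3 = s (x1 - x3) - y1 mod 19 = 5 * (15 - 1) - 7 = 6

P + Q = (1, 6)


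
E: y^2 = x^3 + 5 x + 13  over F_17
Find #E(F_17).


For each x in F_17, count y with y^2 = x^3 + 5 x + 13 mod 17:
  x = 0: RHS = 13, y in [8, 9]  -> 2 point(s)
  x = 1: RHS = 2, y in [6, 11]  -> 2 point(s)
  x = 3: RHS = 4, y in [2, 15]  -> 2 point(s)
  x = 6: RHS = 4, y in [2, 15]  -> 2 point(s)
  x = 7: RHS = 0, y in [0]  -> 1 point(s)
  x = 8: RHS = 4, y in [2, 15]  -> 2 point(s)
  x = 10: RHS = 9, y in [3, 14]  -> 2 point(s)
  x = 12: RHS = 16, y in [4, 13]  -> 2 point(s)
Affine points: 15. Add the point at infinity: total = 16.

#E(F_17) = 16


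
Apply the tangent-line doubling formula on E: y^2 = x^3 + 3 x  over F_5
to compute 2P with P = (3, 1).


Doubling: s = (3 x1^2 + a) / (2 y1)
s = (3*3^2 + 3) / (2*1) mod 5 = 0
x3 = s^2 - 2 x1 mod 5 = 0^2 - 2*3 = 4
y3 = s (x1 - x3) - y1 mod 5 = 0 * (3 - 4) - 1 = 4

2P = (4, 4)


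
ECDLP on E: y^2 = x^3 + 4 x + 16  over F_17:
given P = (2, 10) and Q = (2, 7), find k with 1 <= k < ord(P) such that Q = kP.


Enumerate multiples of P until we hit Q = (2, 7):
  1P = (2, 10)
  2P = (15, 0)
  3P = (2, 7)
Match found at i = 3.

k = 3


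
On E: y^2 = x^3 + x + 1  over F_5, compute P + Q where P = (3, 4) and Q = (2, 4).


P != Q, so use the chord formula.
s = (y2 - y1) / (x2 - x1) = (0) / (4) mod 5 = 0
x3 = s^2 - x1 - x2 mod 5 = 0^2 - 3 - 2 = 0
y3 = s (x1 - x3) - y1 mod 5 = 0 * (3 - 0) - 4 = 1

P + Q = (0, 1)


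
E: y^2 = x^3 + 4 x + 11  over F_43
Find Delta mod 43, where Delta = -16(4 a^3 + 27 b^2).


4 a^3 + 27 b^2 = 4*4^3 + 27*11^2 = 256 + 3267 = 3523
Delta = -16 * (3523) = -56368
Delta mod 43 = 5

Delta = 5 (mod 43)


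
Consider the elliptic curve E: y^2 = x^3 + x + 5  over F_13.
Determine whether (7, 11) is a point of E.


Check whether y^2 = x^3 + 1 x + 5 (mod 13) for (x, y) = (7, 11).
LHS: y^2 = 11^2 mod 13 = 4
RHS: x^3 + 1 x + 5 = 7^3 + 1*7 + 5 mod 13 = 4
LHS = RHS

Yes, on the curve


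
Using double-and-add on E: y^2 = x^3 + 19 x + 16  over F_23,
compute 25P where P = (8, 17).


k = 25 = 11001_2 (binary, LSB first: 10011)
Double-and-add from P = (8, 17):
  bit 0 = 1: acc = O + (8, 17) = (8, 17)
  bit 1 = 0: acc unchanged = (8, 17)
  bit 2 = 0: acc unchanged = (8, 17)
  bit 3 = 1: acc = (8, 17) + (6, 22) = (21, 4)
  bit 4 = 1: acc = (21, 4) + (1, 17) = (7, 3)

25P = (7, 3)


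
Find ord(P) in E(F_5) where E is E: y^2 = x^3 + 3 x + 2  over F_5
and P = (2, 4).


Compute successive multiples of P until we hit O:
  1P = (2, 4)
  2P = (1, 1)
  3P = (1, 4)
  4P = (2, 1)
  5P = O

ord(P) = 5


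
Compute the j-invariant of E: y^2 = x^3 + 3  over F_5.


Delta = -16(4 a^3 + 27 b^2) mod 5 = 2
-1728 * (4 a)^3 = -1728 * (4*0)^3 mod 5 = 0
j = 0 * 2^(-1) mod 5 = 0

j = 0 (mod 5)


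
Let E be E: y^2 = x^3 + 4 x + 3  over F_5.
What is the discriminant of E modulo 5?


4 a^3 + 27 b^2 = 4*4^3 + 27*3^2 = 256 + 243 = 499
Delta = -16 * (499) = -7984
Delta mod 5 = 1

Delta = 1 (mod 5)


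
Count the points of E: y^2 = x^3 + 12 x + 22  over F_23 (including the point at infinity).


For each x in F_23, count y with y^2 = x^3 + 12 x + 22 mod 23:
  x = 1: RHS = 12, y in [9, 14]  -> 2 point(s)
  x = 2: RHS = 8, y in [10, 13]  -> 2 point(s)
  x = 3: RHS = 16, y in [4, 19]  -> 2 point(s)
  x = 5: RHS = 0, y in [0]  -> 1 point(s)
  x = 7: RHS = 12, y in [9, 14]  -> 2 point(s)
  x = 8: RHS = 9, y in [3, 20]  -> 2 point(s)
  x = 9: RHS = 8, y in [10, 13]  -> 2 point(s)
  x = 11: RHS = 13, y in [6, 17]  -> 2 point(s)
  x = 12: RHS = 8, y in [10, 13]  -> 2 point(s)
  x = 13: RHS = 6, y in [11, 12]  -> 2 point(s)
  x = 14: RHS = 13, y in [6, 17]  -> 2 point(s)
  x = 15: RHS = 12, y in [9, 14]  -> 2 point(s)
  x = 16: RHS = 9, y in [3, 20]  -> 2 point(s)
  x = 19: RHS = 2, y in [5, 18]  -> 2 point(s)
  x = 21: RHS = 13, y in [6, 17]  -> 2 point(s)
  x = 22: RHS = 9, y in [3, 20]  -> 2 point(s)
Affine points: 31. Add the point at infinity: total = 32.

#E(F_23) = 32


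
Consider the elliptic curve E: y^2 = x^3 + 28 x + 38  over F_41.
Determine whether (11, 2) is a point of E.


Check whether y^2 = x^3 + 28 x + 38 (mod 41) for (x, y) = (11, 2).
LHS: y^2 = 2^2 mod 41 = 4
RHS: x^3 + 28 x + 38 = 11^3 + 28*11 + 38 mod 41 = 37
LHS != RHS

No, not on the curve


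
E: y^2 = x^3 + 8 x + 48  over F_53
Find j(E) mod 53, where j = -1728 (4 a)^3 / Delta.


Delta = -16(4 a^3 + 27 b^2) mod 53 = 51
-1728 * (4 a)^3 = -1728 * (4*8)^3 mod 53 = 29
j = 29 * 51^(-1) mod 53 = 12

j = 12 (mod 53)


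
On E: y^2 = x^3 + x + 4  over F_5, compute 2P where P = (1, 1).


Doubling: s = (3 x1^2 + a) / (2 y1)
s = (3*1^2 + 1) / (2*1) mod 5 = 2
x3 = s^2 - 2 x1 mod 5 = 2^2 - 2*1 = 2
y3 = s (x1 - x3) - y1 mod 5 = 2 * (1 - 2) - 1 = 2

2P = (2, 2)


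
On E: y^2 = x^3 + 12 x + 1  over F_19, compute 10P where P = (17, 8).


k = 10 = 1010_2 (binary, LSB first: 0101)
Double-and-add from P = (17, 8):
  bit 0 = 0: acc unchanged = O
  bit 1 = 1: acc = O + (11, 1) = (11, 1)
  bit 2 = 0: acc unchanged = (11, 1)
  bit 3 = 1: acc = (11, 1) + (14, 14) = (17, 11)

10P = (17, 11)


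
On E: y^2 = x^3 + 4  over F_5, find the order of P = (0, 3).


Compute successive multiples of P until we hit O:
  1P = (0, 3)
  2P = (0, 2)
  3P = O

ord(P) = 3


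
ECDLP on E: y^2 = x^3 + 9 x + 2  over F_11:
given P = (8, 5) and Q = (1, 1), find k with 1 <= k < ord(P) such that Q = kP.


Enumerate multiples of P until we hit Q = (1, 1):
  1P = (8, 5)
  2P = (4, 5)
  3P = (10, 6)
  4P = (7, 1)
  5P = (1, 1)
Match found at i = 5.

k = 5


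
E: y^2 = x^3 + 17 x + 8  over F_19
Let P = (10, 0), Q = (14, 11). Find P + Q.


P != Q, so use the chord formula.
s = (y2 - y1) / (x2 - x1) = (11) / (4) mod 19 = 17
x3 = s^2 - x1 - x2 mod 19 = 17^2 - 10 - 14 = 18
y3 = s (x1 - x3) - y1 mod 19 = 17 * (10 - 18) - 0 = 16

P + Q = (18, 16)


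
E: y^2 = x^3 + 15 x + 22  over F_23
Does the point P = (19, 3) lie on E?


Check whether y^2 = x^3 + 15 x + 22 (mod 23) for (x, y) = (19, 3).
LHS: y^2 = 3^2 mod 23 = 9
RHS: x^3 + 15 x + 22 = 19^3 + 15*19 + 22 mod 23 = 13
LHS != RHS

No, not on the curve


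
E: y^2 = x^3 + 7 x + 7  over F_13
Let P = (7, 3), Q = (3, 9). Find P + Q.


P != Q, so use the chord formula.
s = (y2 - y1) / (x2 - x1) = (6) / (9) mod 13 = 5
x3 = s^2 - x1 - x2 mod 13 = 5^2 - 7 - 3 = 2
y3 = s (x1 - x3) - y1 mod 13 = 5 * (7 - 2) - 3 = 9

P + Q = (2, 9)


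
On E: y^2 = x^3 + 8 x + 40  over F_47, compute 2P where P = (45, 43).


Doubling: s = (3 x1^2 + a) / (2 y1)
s = (3*45^2 + 8) / (2*43) mod 47 = 21
x3 = s^2 - 2 x1 mod 47 = 21^2 - 2*45 = 22
y3 = s (x1 - x3) - y1 mod 47 = 21 * (45 - 22) - 43 = 17

2P = (22, 17)


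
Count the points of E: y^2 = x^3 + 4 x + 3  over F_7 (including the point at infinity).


For each x in F_7, count y with y^2 = x^3 + 4 x + 3 mod 7:
  x = 1: RHS = 1, y in [1, 6]  -> 2 point(s)
  x = 3: RHS = 0, y in [0]  -> 1 point(s)
  x = 5: RHS = 1, y in [1, 6]  -> 2 point(s)
Affine points: 5. Add the point at infinity: total = 6.

#E(F_7) = 6


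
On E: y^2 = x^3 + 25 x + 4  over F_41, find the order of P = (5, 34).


Compute successive multiples of P until we hit O:
  1P = (5, 34)
  2P = (36, 0)
  3P = (5, 7)
  4P = O

ord(P) = 4


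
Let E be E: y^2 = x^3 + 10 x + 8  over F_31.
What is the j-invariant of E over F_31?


Delta = -16(4 a^3 + 27 b^2) mod 31 = 19
-1728 * (4 a)^3 = -1728 * (4*10)^3 mod 31 = 4
j = 4 * 19^(-1) mod 31 = 10

j = 10 (mod 31)


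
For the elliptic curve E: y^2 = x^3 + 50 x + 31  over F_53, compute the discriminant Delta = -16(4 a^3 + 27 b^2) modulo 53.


4 a^3 + 27 b^2 = 4*50^3 + 27*31^2 = 500000 + 25947 = 525947
Delta = -16 * (525947) = -8415152
Delta mod 53 = 29

Delta = 29 (mod 53)


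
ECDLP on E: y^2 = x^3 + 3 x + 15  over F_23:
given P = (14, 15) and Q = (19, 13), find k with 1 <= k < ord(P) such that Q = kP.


Enumerate multiples of P until we hit Q = (19, 13):
  1P = (14, 15)
  2P = (19, 13)
Match found at i = 2.

k = 2


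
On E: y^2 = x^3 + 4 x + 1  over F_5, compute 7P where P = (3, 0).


k = 7 = 111_2 (binary, LSB first: 111)
Double-and-add from P = (3, 0):
  bit 0 = 1: acc = O + (3, 0) = (3, 0)
  bit 1 = 1: acc = (3, 0) + O = (3, 0)
  bit 2 = 1: acc = (3, 0) + O = (3, 0)

7P = (3, 0)


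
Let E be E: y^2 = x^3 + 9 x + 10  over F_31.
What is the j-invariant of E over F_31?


Delta = -16(4 a^3 + 27 b^2) mod 31 = 13
-1728 * (4 a)^3 = -1728 * (4*9)^3 mod 31 = 8
j = 8 * 13^(-1) mod 31 = 3

j = 3 (mod 31)


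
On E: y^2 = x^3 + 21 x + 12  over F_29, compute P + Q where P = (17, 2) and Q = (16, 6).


P != Q, so use the chord formula.
s = (y2 - y1) / (x2 - x1) = (4) / (28) mod 29 = 25
x3 = s^2 - x1 - x2 mod 29 = 25^2 - 17 - 16 = 12
y3 = s (x1 - x3) - y1 mod 29 = 25 * (17 - 12) - 2 = 7

P + Q = (12, 7)


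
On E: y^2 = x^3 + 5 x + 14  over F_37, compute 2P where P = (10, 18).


k = 2 = 10_2 (binary, LSB first: 01)
Double-and-add from P = (10, 18):
  bit 0 = 0: acc unchanged = O
  bit 1 = 1: acc = O + (24, 34) = (24, 34)

2P = (24, 34)


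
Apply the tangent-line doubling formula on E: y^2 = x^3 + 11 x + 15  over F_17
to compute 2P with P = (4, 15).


Doubling: s = (3 x1^2 + a) / (2 y1)
s = (3*4^2 + 11) / (2*15) mod 17 = 15
x3 = s^2 - 2 x1 mod 17 = 15^2 - 2*4 = 13
y3 = s (x1 - x3) - y1 mod 17 = 15 * (4 - 13) - 15 = 3

2P = (13, 3)


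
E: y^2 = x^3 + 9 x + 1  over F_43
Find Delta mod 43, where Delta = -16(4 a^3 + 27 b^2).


4 a^3 + 27 b^2 = 4*9^3 + 27*1^2 = 2916 + 27 = 2943
Delta = -16 * (2943) = -47088
Delta mod 43 = 40

Delta = 40 (mod 43)


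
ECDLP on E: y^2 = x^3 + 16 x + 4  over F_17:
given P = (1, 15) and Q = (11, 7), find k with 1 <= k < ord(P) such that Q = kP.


Enumerate multiples of P until we hit Q = (11, 7):
  1P = (1, 15)
  2P = (11, 7)
Match found at i = 2.

k = 2


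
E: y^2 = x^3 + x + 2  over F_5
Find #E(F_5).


For each x in F_5, count y with y^2 = x^3 + 1 x + 2 mod 5:
  x = 1: RHS = 4, y in [2, 3]  -> 2 point(s)
  x = 4: RHS = 0, y in [0]  -> 1 point(s)
Affine points: 3. Add the point at infinity: total = 4.

#E(F_5) = 4


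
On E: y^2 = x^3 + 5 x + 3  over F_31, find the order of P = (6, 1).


Compute successive multiples of P until we hit O:
  1P = (6, 1)
  2P = (26, 16)
  3P = (17, 14)
  4P = (24, 20)
  5P = (29, 4)
  6P = (16, 26)
  7P = (23, 3)
  8P = (21, 10)
  ... (continuing to 41P)
  41P = O

ord(P) = 41


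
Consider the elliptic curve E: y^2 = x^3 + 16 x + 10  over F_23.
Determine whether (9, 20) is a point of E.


Check whether y^2 = x^3 + 16 x + 10 (mod 23) for (x, y) = (9, 20).
LHS: y^2 = 20^2 mod 23 = 9
RHS: x^3 + 16 x + 10 = 9^3 + 16*9 + 10 mod 23 = 9
LHS = RHS

Yes, on the curve


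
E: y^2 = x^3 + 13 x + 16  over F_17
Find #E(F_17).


For each x in F_17, count y with y^2 = x^3 + 13 x + 16 mod 17:
  x = 0: RHS = 16, y in [4, 13]  -> 2 point(s)
  x = 1: RHS = 13, y in [8, 9]  -> 2 point(s)
  x = 2: RHS = 16, y in [4, 13]  -> 2 point(s)
  x = 4: RHS = 13, y in [8, 9]  -> 2 point(s)
  x = 5: RHS = 2, y in [6, 11]  -> 2 point(s)
  x = 6: RHS = 4, y in [2, 15]  -> 2 point(s)
  x = 7: RHS = 8, y in [5, 12]  -> 2 point(s)
  x = 12: RHS = 13, y in [8, 9]  -> 2 point(s)
  x = 13: RHS = 2, y in [6, 11]  -> 2 point(s)
  x = 14: RHS = 1, y in [1, 16]  -> 2 point(s)
  x = 15: RHS = 16, y in [4, 13]  -> 2 point(s)
  x = 16: RHS = 2, y in [6, 11]  -> 2 point(s)
Affine points: 24. Add the point at infinity: total = 25.

#E(F_17) = 25


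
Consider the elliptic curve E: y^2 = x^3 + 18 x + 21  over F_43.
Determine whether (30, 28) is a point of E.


Check whether y^2 = x^3 + 18 x + 21 (mod 43) for (x, y) = (30, 28).
LHS: y^2 = 28^2 mod 43 = 10
RHS: x^3 + 18 x + 21 = 30^3 + 18*30 + 21 mod 43 = 41
LHS != RHS

No, not on the curve


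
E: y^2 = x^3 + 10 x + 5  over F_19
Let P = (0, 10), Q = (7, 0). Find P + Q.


P != Q, so use the chord formula.
s = (y2 - y1) / (x2 - x1) = (9) / (7) mod 19 = 4
x3 = s^2 - x1 - x2 mod 19 = 4^2 - 0 - 7 = 9
y3 = s (x1 - x3) - y1 mod 19 = 4 * (0 - 9) - 10 = 11

P + Q = (9, 11)


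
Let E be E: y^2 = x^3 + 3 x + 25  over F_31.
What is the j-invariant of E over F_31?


Delta = -16(4 a^3 + 27 b^2) mod 31 = 18
-1728 * (4 a)^3 = -1728 * (4*3)^3 mod 31 = 29
j = 29 * 18^(-1) mod 31 = 24

j = 24 (mod 31)


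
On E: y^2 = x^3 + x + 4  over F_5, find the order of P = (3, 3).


Compute successive multiples of P until we hit O:
  1P = (3, 3)
  2P = (3, 2)
  3P = O

ord(P) = 3


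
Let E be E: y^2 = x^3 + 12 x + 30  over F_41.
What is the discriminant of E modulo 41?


4 a^3 + 27 b^2 = 4*12^3 + 27*30^2 = 6912 + 24300 = 31212
Delta = -16 * (31212) = -499392
Delta mod 41 = 29

Delta = 29 (mod 41)


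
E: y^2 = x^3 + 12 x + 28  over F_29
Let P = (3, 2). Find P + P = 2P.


Doubling: s = (3 x1^2 + a) / (2 y1)
s = (3*3^2 + 12) / (2*2) mod 29 = 17
x3 = s^2 - 2 x1 mod 29 = 17^2 - 2*3 = 22
y3 = s (x1 - x3) - y1 mod 29 = 17 * (3 - 22) - 2 = 23

2P = (22, 23)


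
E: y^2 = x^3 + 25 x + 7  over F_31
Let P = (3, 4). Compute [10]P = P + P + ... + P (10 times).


k = 10 = 1010_2 (binary, LSB first: 0101)
Double-and-add from P = (3, 4):
  bit 0 = 0: acc unchanged = O
  bit 1 = 1: acc = O + (13, 24) = (13, 24)
  bit 2 = 0: acc unchanged = (13, 24)
  bit 3 = 1: acc = (13, 24) + (16, 16) = (16, 15)

10P = (16, 15)


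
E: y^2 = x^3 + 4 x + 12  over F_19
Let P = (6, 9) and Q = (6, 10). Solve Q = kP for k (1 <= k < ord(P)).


Enumerate multiples of P until we hit Q = (6, 10):
  1P = (6, 9)
  2P = (11, 0)
  3P = (6, 10)
Match found at i = 3.

k = 3


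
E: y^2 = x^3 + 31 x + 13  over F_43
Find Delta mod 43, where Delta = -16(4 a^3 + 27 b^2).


4 a^3 + 27 b^2 = 4*31^3 + 27*13^2 = 119164 + 4563 = 123727
Delta = -16 * (123727) = -1979632
Delta mod 43 = 2

Delta = 2 (mod 43)


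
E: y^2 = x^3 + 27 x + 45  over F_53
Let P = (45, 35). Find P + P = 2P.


Doubling: s = (3 x1^2 + a) / (2 y1)
s = (3*45^2 + 27) / (2*35) mod 53 = 16
x3 = s^2 - 2 x1 mod 53 = 16^2 - 2*45 = 7
y3 = s (x1 - x3) - y1 mod 53 = 16 * (45 - 7) - 35 = 43

2P = (7, 43)


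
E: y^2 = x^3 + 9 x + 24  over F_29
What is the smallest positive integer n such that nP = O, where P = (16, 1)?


Compute successive multiples of P until we hit O:
  1P = (16, 1)
  2P = (6, 27)
  3P = (1, 18)
  4P = (8, 17)
  5P = (9, 14)
  6P = (11, 27)
  7P = (7, 16)
  8P = (12, 2)
  ... (continuing to 37P)
  37P = O

ord(P) = 37


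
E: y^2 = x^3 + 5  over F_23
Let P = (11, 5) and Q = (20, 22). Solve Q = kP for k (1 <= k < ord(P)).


Enumerate multiples of P until we hit Q = (20, 22):
  1P = (11, 5)
  2P = (7, 16)
  3P = (14, 9)
  4P = (10, 4)
  5P = (3, 3)
  6P = (22, 21)
  7P = (2, 6)
  8P = (12, 13)
  9P = (18, 8)
  10P = (20, 1)
  11P = (1, 11)
  12P = (4, 0)
  13P = (1, 12)
  14P = (20, 22)
Match found at i = 14.

k = 14


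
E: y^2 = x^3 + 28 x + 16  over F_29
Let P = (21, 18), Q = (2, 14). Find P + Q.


P != Q, so use the chord formula.
s = (y2 - y1) / (x2 - x1) = (25) / (10) mod 29 = 17
x3 = s^2 - x1 - x2 mod 29 = 17^2 - 21 - 2 = 5
y3 = s (x1 - x3) - y1 mod 29 = 17 * (21 - 5) - 18 = 22

P + Q = (5, 22)


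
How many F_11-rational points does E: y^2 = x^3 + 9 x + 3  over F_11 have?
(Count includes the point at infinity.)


For each x in F_11, count y with y^2 = x^3 + 9 x + 3 mod 11:
  x = 0: RHS = 3, y in [5, 6]  -> 2 point(s)
  x = 4: RHS = 4, y in [2, 9]  -> 2 point(s)
  x = 6: RHS = 9, y in [3, 8]  -> 2 point(s)
  x = 8: RHS = 4, y in [2, 9]  -> 2 point(s)
  x = 10: RHS = 4, y in [2, 9]  -> 2 point(s)
Affine points: 10. Add the point at infinity: total = 11.

#E(F_11) = 11


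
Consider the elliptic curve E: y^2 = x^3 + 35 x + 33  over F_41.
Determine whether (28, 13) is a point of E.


Check whether y^2 = x^3 + 35 x + 33 (mod 41) for (x, y) = (28, 13).
LHS: y^2 = 13^2 mod 41 = 5
RHS: x^3 + 35 x + 33 = 28^3 + 35*28 + 33 mod 41 = 5
LHS = RHS

Yes, on the curve


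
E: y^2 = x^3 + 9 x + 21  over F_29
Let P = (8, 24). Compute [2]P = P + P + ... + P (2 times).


k = 2 = 10_2 (binary, LSB first: 01)
Double-and-add from P = (8, 24):
  bit 0 = 0: acc unchanged = O
  bit 1 = 1: acc = O + (20, 20) = (20, 20)

2P = (20, 20)


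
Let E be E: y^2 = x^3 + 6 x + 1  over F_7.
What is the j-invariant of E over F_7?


Delta = -16(4 a^3 + 27 b^2) mod 7 = 3
-1728 * (4 a)^3 = -1728 * (4*6)^3 mod 7 = 6
j = 6 * 3^(-1) mod 7 = 2

j = 2 (mod 7)


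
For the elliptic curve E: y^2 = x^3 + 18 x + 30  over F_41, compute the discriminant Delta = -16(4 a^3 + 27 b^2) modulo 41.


4 a^3 + 27 b^2 = 4*18^3 + 27*30^2 = 23328 + 24300 = 47628
Delta = -16 * (47628) = -762048
Delta mod 41 = 19

Delta = 19 (mod 41)


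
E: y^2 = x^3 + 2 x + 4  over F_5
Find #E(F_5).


For each x in F_5, count y with y^2 = x^3 + 2 x + 4 mod 5:
  x = 0: RHS = 4, y in [2, 3]  -> 2 point(s)
  x = 2: RHS = 1, y in [1, 4]  -> 2 point(s)
  x = 4: RHS = 1, y in [1, 4]  -> 2 point(s)
Affine points: 6. Add the point at infinity: total = 7.

#E(F_5) = 7


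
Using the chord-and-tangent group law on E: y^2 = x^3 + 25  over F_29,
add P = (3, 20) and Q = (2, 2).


P != Q, so use the chord formula.
s = (y2 - y1) / (x2 - x1) = (11) / (28) mod 29 = 18
x3 = s^2 - x1 - x2 mod 29 = 18^2 - 3 - 2 = 0
y3 = s (x1 - x3) - y1 mod 29 = 18 * (3 - 0) - 20 = 5

P + Q = (0, 5)


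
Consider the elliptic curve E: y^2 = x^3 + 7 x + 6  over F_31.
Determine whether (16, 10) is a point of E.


Check whether y^2 = x^3 + 7 x + 6 (mod 31) for (x, y) = (16, 10).
LHS: y^2 = 10^2 mod 31 = 7
RHS: x^3 + 7 x + 6 = 16^3 + 7*16 + 6 mod 31 = 29
LHS != RHS

No, not on the curve


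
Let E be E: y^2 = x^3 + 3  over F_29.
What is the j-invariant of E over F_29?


Delta = -16(4 a^3 + 27 b^2) mod 29 = 27
-1728 * (4 a)^3 = -1728 * (4*0)^3 mod 29 = 0
j = 0 * 27^(-1) mod 29 = 0

j = 0 (mod 29)


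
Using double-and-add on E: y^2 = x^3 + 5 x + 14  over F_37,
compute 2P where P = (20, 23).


k = 2 = 10_2 (binary, LSB first: 01)
Double-and-add from P = (20, 23):
  bit 0 = 0: acc unchanged = O
  bit 1 = 1: acc = O + (23, 7) = (23, 7)

2P = (23, 7)


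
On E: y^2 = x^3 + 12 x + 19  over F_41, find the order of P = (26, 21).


Compute successive multiples of P until we hit O:
  1P = (26, 21)
  2P = (7, 35)
  3P = (4, 34)
  4P = (36, 11)
  5P = (21, 15)
  6P = (2, 16)
  7P = (5, 9)
  8P = (12, 28)
  ... (continuing to 26P)
  26P = O

ord(P) = 26


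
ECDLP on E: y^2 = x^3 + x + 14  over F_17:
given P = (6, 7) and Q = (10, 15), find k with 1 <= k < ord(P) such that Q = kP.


Enumerate multiples of P until we hit Q = (10, 15):
  1P = (6, 7)
  2P = (1, 4)
  3P = (9, 15)
  4P = (11, 8)
  5P = (15, 15)
  6P = (14, 1)
  7P = (5, 5)
  8P = (10, 2)
  9P = (10, 15)
Match found at i = 9.

k = 9


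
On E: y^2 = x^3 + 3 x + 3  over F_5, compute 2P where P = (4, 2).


Doubling: s = (3 x1^2 + a) / (2 y1)
s = (3*4^2 + 3) / (2*2) mod 5 = 4
x3 = s^2 - 2 x1 mod 5 = 4^2 - 2*4 = 3
y3 = s (x1 - x3) - y1 mod 5 = 4 * (4 - 3) - 2 = 2

2P = (3, 2)


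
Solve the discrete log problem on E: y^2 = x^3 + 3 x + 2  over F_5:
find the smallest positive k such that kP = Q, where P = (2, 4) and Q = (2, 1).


Enumerate multiples of P until we hit Q = (2, 1):
  1P = (2, 4)
  2P = (1, 1)
  3P = (1, 4)
  4P = (2, 1)
Match found at i = 4.

k = 4


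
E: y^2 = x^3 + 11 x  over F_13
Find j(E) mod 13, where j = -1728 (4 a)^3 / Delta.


Delta = -16(4 a^3 + 27 b^2) mod 13 = 5
-1728 * (4 a)^3 = -1728 * (4*11)^3 mod 13 = 8
j = 8 * 5^(-1) mod 13 = 12

j = 12 (mod 13)


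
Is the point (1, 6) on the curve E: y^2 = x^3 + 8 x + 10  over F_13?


Check whether y^2 = x^3 + 8 x + 10 (mod 13) for (x, y) = (1, 6).
LHS: y^2 = 6^2 mod 13 = 10
RHS: x^3 + 8 x + 10 = 1^3 + 8*1 + 10 mod 13 = 6
LHS != RHS

No, not on the curve


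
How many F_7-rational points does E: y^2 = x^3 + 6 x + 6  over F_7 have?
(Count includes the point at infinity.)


For each x in F_7, count y with y^2 = x^3 + 6 x + 6 mod 7:
  x = 3: RHS = 2, y in [3, 4]  -> 2 point(s)
  x = 5: RHS = 0, y in [0]  -> 1 point(s)
Affine points: 3. Add the point at infinity: total = 4.

#E(F_7) = 4


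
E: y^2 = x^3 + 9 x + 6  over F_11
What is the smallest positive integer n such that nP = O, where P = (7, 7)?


Compute successive multiples of P until we hit O:
  1P = (7, 7)
  2P = (6, 1)
  3P = (1, 7)
  4P = (3, 4)
  5P = (5, 0)
  6P = (3, 7)
  7P = (1, 4)
  8P = (6, 10)
  ... (continuing to 10P)
  10P = O

ord(P) = 10


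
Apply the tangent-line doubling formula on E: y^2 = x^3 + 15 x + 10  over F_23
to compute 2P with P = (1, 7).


Doubling: s = (3 x1^2 + a) / (2 y1)
s = (3*1^2 + 15) / (2*7) mod 23 = 21
x3 = s^2 - 2 x1 mod 23 = 21^2 - 2*1 = 2
y3 = s (x1 - x3) - y1 mod 23 = 21 * (1 - 2) - 7 = 18

2P = (2, 18)


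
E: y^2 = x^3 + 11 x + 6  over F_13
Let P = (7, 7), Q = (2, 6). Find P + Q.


P != Q, so use the chord formula.
s = (y2 - y1) / (x2 - x1) = (12) / (8) mod 13 = 8
x3 = s^2 - x1 - x2 mod 13 = 8^2 - 7 - 2 = 3
y3 = s (x1 - x3) - y1 mod 13 = 8 * (7 - 3) - 7 = 12

P + Q = (3, 12)


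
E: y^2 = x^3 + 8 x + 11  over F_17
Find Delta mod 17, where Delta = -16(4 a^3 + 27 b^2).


4 a^3 + 27 b^2 = 4*8^3 + 27*11^2 = 2048 + 3267 = 5315
Delta = -16 * (5315) = -85040
Delta mod 17 = 11

Delta = 11 (mod 17)


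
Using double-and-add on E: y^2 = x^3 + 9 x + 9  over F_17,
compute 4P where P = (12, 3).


k = 4 = 100_2 (binary, LSB first: 001)
Double-and-add from P = (12, 3):
  bit 0 = 0: acc unchanged = O
  bit 1 = 0: acc unchanged = O
  bit 2 = 1: acc = O + (0, 3) = (0, 3)

4P = (0, 3)


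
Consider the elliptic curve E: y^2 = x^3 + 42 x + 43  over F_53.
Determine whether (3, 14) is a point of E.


Check whether y^2 = x^3 + 42 x + 43 (mod 53) for (x, y) = (3, 14).
LHS: y^2 = 14^2 mod 53 = 37
RHS: x^3 + 42 x + 43 = 3^3 + 42*3 + 43 mod 53 = 37
LHS = RHS

Yes, on the curve


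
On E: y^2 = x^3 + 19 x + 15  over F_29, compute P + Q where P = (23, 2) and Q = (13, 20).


P != Q, so use the chord formula.
s = (y2 - y1) / (x2 - x1) = (18) / (19) mod 29 = 4
x3 = s^2 - x1 - x2 mod 29 = 4^2 - 23 - 13 = 9
y3 = s (x1 - x3) - y1 mod 29 = 4 * (23 - 9) - 2 = 25

P + Q = (9, 25)


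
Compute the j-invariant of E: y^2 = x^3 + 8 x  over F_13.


Delta = -16(4 a^3 + 27 b^2) mod 13 = 5
-1728 * (4 a)^3 = -1728 * (4*8)^3 mod 13 = 8
j = 8 * 5^(-1) mod 13 = 12

j = 12 (mod 13)


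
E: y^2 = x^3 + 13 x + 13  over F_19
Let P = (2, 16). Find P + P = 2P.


Doubling: s = (3 x1^2 + a) / (2 y1)
s = (3*2^2 + 13) / (2*16) mod 19 = 18
x3 = s^2 - 2 x1 mod 19 = 18^2 - 2*2 = 16
y3 = s (x1 - x3) - y1 mod 19 = 18 * (2 - 16) - 16 = 17

2P = (16, 17)


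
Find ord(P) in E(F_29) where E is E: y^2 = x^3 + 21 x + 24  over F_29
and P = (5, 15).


Compute successive multiples of P until we hit O:
  1P = (5, 15)
  2P = (13, 0)
  3P = (5, 14)
  4P = O

ord(P) = 4


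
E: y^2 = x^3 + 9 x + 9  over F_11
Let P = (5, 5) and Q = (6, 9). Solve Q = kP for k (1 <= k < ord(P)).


Enumerate multiples of P until we hit Q = (6, 9):
  1P = (5, 5)
  2P = (6, 2)
  3P = (9, 7)
  4P = (0, 3)
  5P = (0, 8)
  6P = (9, 4)
  7P = (6, 9)
Match found at i = 7.

k = 7


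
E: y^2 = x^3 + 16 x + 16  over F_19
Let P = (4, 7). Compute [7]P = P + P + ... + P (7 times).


k = 7 = 111_2 (binary, LSB first: 111)
Double-and-add from P = (4, 7):
  bit 0 = 1: acc = O + (4, 7) = (4, 7)
  bit 1 = 1: acc = (4, 7) + (16, 6) = (6, 9)
  bit 2 = 1: acc = (6, 9) + (10, 6) = (0, 15)

7P = (0, 15)


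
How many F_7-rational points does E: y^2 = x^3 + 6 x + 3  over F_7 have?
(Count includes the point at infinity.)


For each x in F_7, count y with y^2 = x^3 + 6 x + 3 mod 7:
  x = 2: RHS = 2, y in [3, 4]  -> 2 point(s)
  x = 4: RHS = 0, y in [0]  -> 1 point(s)
  x = 5: RHS = 4, y in [2, 5]  -> 2 point(s)
Affine points: 5. Add the point at infinity: total = 6.

#E(F_7) = 6


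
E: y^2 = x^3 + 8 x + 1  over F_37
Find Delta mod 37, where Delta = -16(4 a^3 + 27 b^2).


4 a^3 + 27 b^2 = 4*8^3 + 27*1^2 = 2048 + 27 = 2075
Delta = -16 * (2075) = -33200
Delta mod 37 = 26

Delta = 26 (mod 37)


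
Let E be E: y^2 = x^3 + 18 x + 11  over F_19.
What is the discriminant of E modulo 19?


4 a^3 + 27 b^2 = 4*18^3 + 27*11^2 = 23328 + 3267 = 26595
Delta = -16 * (26595) = -425520
Delta mod 19 = 4

Delta = 4 (mod 19)


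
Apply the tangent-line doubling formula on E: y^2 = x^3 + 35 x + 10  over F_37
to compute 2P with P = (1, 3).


Doubling: s = (3 x1^2 + a) / (2 y1)
s = (3*1^2 + 35) / (2*3) mod 37 = 31
x3 = s^2 - 2 x1 mod 37 = 31^2 - 2*1 = 34
y3 = s (x1 - x3) - y1 mod 37 = 31 * (1 - 34) - 3 = 10

2P = (34, 10)
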